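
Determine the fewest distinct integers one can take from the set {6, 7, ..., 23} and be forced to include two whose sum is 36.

14

A set avoiding the sum 36 can contain at most one of each pair {x, 36−x}, plus the 8 elements whose complement lies outside the range or equal to its own complement.
The integers 6, …, 18 (13 of them) are such a set: any two sum to at least 6+7 = 13 and at most 17+18 = 35 < 36.
Pigeonhole: any 14th integer completes one of the 5 pairs, so 14 choices force a sum of 36.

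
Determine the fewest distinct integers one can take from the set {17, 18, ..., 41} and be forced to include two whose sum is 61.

15

Two chosen integers sum to 61 exactly when both halves of some pair {x, 61−x} with 20 ≤ x ≤ 61−x ≤ 41 are chosen — 11 such pairs.
The remaining 3 elements (those with no distinct partner in range) can never complete a 61-sum, so the worst case takes all of them and one from each pair: 3 + 11 = 14.
The 15th integer has to be the second member of some pair, so 14 + 1 = 15.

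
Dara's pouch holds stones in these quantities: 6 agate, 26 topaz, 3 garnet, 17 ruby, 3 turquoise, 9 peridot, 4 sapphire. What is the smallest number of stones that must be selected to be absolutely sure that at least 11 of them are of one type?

By the pigeonhole principle, the 7 types are the holes; the stones drawn are the pigeons.
To avoid 11 of any one type, the worst case takes at most 10 of each type, or every stone of a type that has fewer than 10.
That gives 6 + 10 + 3 + 10 + 3 + 9 + 4 = 45 stones with no type reaching 11.
The next stone forces some type to 11, so 45 + 1 = 46.

46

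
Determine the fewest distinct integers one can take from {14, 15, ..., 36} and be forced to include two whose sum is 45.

15

Two chosen integers sum to 45 exactly when both halves of some pair {x, 45−x} with 14 ≤ x ≤ 45−x ≤ 31 are chosen — 9 such pairs.
The remaining 5 elements (those with no distinct partner in range) can never complete a 45-sum, so the worst case takes all of them and one from each pair: 5 + 9 = 14.
The 15th integer has to be the second member of some pair, so 14 + 1 = 15.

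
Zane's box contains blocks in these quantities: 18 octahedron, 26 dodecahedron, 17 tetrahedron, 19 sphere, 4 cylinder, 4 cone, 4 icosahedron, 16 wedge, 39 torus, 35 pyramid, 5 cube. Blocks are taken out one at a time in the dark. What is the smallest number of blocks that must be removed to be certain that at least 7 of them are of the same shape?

Put each drawn block into a box by shape. The largest draw with every box below 7 takes min(count, 6) from each shape; shapes with fewer than 6 contribute all they have.
Σ min(cᵢ, 6) = 6 + 6 + 6 + 6 + 4 + 4 + 4 + 6 + 6 + 6 + 5 = 59.
Draw number 59 + 1 = 60 must push one box to 7.

60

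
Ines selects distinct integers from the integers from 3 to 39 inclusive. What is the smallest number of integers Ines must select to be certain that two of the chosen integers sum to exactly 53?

Group the elements by complementary pair {x, 53−x}: {14,39}, {15,38}, {16,37}, …, giving 13 two-element pairs and 11 integers whose partner 53−x falls outside [3,39].
Pigeonhole: treating each of those 24 groups as a pigeonhole, one can pick one integer per group — 24 integers — with no two summing to 53.
The 25th integer lands in an occupied pair, forcing a sum of 53.

25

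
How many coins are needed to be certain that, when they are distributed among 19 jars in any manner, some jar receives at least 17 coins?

With 304 coins one could put exactly 16 in each of the 19 jars, and no jar would reach 17.
One more coin must land in a jar that already has 16, giving it 17.
So 19 × 16 + 1 = 305 coins are required.

305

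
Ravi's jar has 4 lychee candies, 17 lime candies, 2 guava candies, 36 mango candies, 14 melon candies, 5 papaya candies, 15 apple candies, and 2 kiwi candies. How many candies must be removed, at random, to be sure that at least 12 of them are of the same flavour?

The 8 flavours are the holes; the candies drawn are the pigeons.
To avoid 12 of any one flavour, the worst case takes at most 11 of each flavour, or every candy of a flavour that has fewer than 11.
That gives 4 + 11 + 2 + 11 + 11 + 5 + 11 + 2 = 57 candies with no flavour reaching 12.
The next candy forces some flavour to 12, so 57 + 1 = 58.

58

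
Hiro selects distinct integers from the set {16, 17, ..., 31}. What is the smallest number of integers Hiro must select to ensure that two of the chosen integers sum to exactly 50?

11

Two chosen integers sum to 50 exactly when both halves of some pair {x, 50−x} with 19 ≤ x ≤ 50−x ≤ 31 are chosen — 6 such pairs.
The remaining 4 elements (those with no distinct partner in range) can never complete a 50-sum, so the worst case takes all of them and one from each pair: 4 + 6 = 10.
Pigeonhole: the 11th integer has to be the second member of some pair, so 10 + 1 = 11.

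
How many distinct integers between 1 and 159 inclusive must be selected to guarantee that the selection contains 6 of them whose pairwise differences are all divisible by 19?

Integers whose pairwise differences are multiples of 19 are exactly those sharing a remainder mod 19. Pigeonhole: the 19 residue classes mod 19 are the pigeonholes.
With 95 integers one could put 5 in each residue class and have no class reach 6.
The 96th integer pushes some class to 6, so 19·5 + 1 = 96.

96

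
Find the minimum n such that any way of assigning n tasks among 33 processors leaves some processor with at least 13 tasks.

With 396 tasks one could put exactly 12 in each of the 33 processors, and no processor would reach 13.
Pigeonhole: one more task must land in a processor that already has 12, giving it 13.
So 33 × 12 + 1 = 397 tasks are required.

397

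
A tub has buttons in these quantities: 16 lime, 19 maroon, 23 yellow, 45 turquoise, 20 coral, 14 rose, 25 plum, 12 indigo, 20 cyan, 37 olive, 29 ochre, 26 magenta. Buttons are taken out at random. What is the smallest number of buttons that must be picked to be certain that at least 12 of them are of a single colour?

133

The 12 colours are the holes; the buttons drawn are the pigeons.
To avoid 12 of any one colour, the worst case takes at most 11 of each colour.
That gives 11 + 11 + 11 + 11 + 11 + 11 + 11 + 11 + 11 + 11 + 11 + 11 = 132 buttons with no colour reaching 12.
The next button forces some colour to 12, so 132 + 1 = 133.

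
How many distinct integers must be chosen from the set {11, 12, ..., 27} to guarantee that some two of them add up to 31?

A set avoiding the sum 31 can contain at most one of each pair {x, 31−x}, plus the 7 elements whose complement lies outside the range.
The integers 16, …, 27 (12 of them) are such a set: any two sum to at least 16+17 = 33 > 31.
By the pigeonhole principle, any 13th integer completes one of the 5 pairs, so 13 choices force a sum of 31.

13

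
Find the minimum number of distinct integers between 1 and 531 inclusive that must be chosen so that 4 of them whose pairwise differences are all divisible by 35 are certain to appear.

106

Integers whose pairwise differences are multiples of 35 are exactly those sharing a remainder mod 35. By the pigeonhole principle, the 35 residue classes mod 35 are the pigeonholes.
With 105 integers one could put 3 in each residue class and have no class reach 4.
The 106th integer pushes some class to 4, so 35·3 + 1 = 106.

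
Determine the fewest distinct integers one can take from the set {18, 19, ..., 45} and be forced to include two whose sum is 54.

A set avoiding the sum 54 can contain at most one of each pair {x, 54−x}, plus the 10 elements whose complement lies outside the range or equal to its own complement.
The integers 27, …, 45 (19 of them) are such a set: any two sum to at least 27+28 = 55 > 54.
Any 20th integer completes one of the 9 pairs, so 20 choices force a sum of 54.

20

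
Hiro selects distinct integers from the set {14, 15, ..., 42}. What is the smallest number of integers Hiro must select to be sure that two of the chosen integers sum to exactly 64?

20

Group the elements by complementary pair {x, 64−x}: {22,42}, {23,41}, {24,40}, …, giving 10 two-element pairs, the single value 32 (it cannot pair with itself since the integers are distinct), and 8 integers whose partner 64−x falls outside [14,42].
By pigeonhole, treating each of those 19 groups as a pigeonhole, one can pick one integer per group — 19 integers — with no two summing to 64.
The 20th integer lands in an occupied pair, forcing a sum of 64.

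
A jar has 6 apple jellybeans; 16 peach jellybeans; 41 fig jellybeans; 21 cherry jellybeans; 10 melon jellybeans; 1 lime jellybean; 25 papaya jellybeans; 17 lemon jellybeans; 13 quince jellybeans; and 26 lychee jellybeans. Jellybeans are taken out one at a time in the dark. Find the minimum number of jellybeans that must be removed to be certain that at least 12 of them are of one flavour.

95

An adversary could hand out at most 11 jellybeans per flavour (apple, melon, lime run out sooner): 6 + 11 + 11 + 11 + 10 + 1 + 11 + 11 + 11 + 11 = 94 jellybeans and still no flavour has 12.
Pigeonhole: one more jellybean lands in a flavour already at 11, so 95 draws are enough and 94 are not.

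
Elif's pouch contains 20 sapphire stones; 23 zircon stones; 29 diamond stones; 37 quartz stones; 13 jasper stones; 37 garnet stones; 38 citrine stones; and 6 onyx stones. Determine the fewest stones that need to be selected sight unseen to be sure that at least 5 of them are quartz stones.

In the worst case for collecting quartz stones, every non-quartz stone comes out first.
There are 20 + 23 + 29 + 13 + 37 + 38 + 6 = 166 non-quartz stones altogether.
After those, each further stone must be quartz, so 166 + 5 = 171 draws guarantee 5 quartz stones.

171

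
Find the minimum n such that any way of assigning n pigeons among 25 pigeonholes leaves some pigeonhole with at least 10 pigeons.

With 225 pigeons one could put exactly 9 in each of the 25 pigeonholes, and no pigeonhole would reach 10.
One more pigeon must land in a pigeonhole that already has 9, giving it 10.
So 25 × 9 + 1 = 226 pigeons are required.

226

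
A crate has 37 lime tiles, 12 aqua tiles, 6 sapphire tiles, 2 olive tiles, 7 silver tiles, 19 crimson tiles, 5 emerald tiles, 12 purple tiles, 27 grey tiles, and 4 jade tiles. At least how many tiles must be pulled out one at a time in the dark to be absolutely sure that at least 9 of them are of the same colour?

65

An adversary could hand out at most 8 tiles per colour (5 colours run out sooner): 8 + 8 + 6 + 2 + 7 + 8 + 5 + 8 + 8 + 4 = 64 tiles and still no colour has 9.
By pigeonhole, one more tile lands in a colour already at 8, so 65 draws are enough and 64 are not.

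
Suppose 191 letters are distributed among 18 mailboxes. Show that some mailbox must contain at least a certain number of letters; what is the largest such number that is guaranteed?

11

By pigeonhole, the 18 mailboxes are the holes and the 191 letters are the pigeons.
If every mailbox held at most 10 letters, the total would be at most 18 × 10 = 180, which is less than 191.
So some mailbox holds at least ⌈191/18⌉ = 11 letters.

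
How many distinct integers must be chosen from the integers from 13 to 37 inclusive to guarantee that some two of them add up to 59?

18

A set avoiding the sum 59 can contain at most one of each pair {x, 59−x}, plus the 9 elements whose complement lies outside the range.
The integers 13, …, 29 (17 of them) are such a set: any two sum to at least 13+14 = 27 and at most 28+29 = 57 < 59.
By pigeonhole, any 18th integer completes one of the 8 pairs, so 18 choices force a sum of 59.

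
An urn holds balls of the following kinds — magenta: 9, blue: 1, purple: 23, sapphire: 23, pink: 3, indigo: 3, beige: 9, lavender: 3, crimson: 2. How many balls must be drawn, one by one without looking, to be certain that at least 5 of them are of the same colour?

29

Put each drawn ball into a box by colour. The largest draw with every box below 5 takes min(count, 4) from each colour; colours with fewer than 4 contribute all they have.
Σ min(cᵢ, 4) = 4 + 1 + 4 + 4 + 3 + 3 + 4 + 3 + 2 = 28.
Draw number 28 + 1 = 29 must push one box to 5.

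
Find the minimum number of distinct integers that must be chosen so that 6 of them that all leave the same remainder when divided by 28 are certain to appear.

141

The 28 residue classes mod 28 are the pigeonholes.
With 140 integers one could put 5 in each residue class and have no class reach 6.
The 141st integer pushes some class to 6, so 28·5 + 1 = 141.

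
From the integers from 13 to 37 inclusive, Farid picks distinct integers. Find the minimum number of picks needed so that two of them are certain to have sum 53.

Two chosen integers sum to 53 exactly when both halves of some pair {x, 53−x} with 16 ≤ x ≤ 53−x ≤ 37 are chosen — 11 such pairs.
The remaining 3 elements (those with no distinct partner in range) can never complete a 53-sum, so the worst case takes all of them and one from each pair: 3 + 11 = 14.
The 15th integer has to be the second member of some pair, so 14 + 1 = 15.

15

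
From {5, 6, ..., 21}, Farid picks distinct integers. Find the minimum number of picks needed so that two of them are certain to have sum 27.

A set avoiding the sum 27 can contain at most one of each pair {x, 27−x}, plus the 1 element whose complement lies outside the range.
The integers 5, …, 13 (9 of them) are such a set: any two sum to at least 5+6 = 11 and at most 12+13 = 25 < 27.
Any 10th integer completes one of the 8 pairs, so 10 choices force a sum of 27.

10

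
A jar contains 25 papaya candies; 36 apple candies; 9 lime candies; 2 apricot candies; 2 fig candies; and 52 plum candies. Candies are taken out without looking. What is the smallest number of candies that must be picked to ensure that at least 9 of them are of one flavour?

An adversary could hand out at most 8 candies per flavour (apricot, fig run out sooner): 8 + 8 + 8 + 2 + 2 + 8 = 36 candies and still no flavour has 9.
One more candy lands in a flavour already at 8, so 37 draws are enough and 36 are not.

37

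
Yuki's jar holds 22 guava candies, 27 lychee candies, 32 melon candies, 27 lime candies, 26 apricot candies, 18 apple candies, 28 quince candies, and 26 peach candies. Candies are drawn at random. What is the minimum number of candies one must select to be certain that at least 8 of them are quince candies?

In the worst case for collecting quince candies, every non-quince candy comes out first.
There are 22 + 27 + 32 + 27 + 26 + 18 + 26 = 178 non-quince candies altogether.
After those, each further candy must be quince, so 178 + 8 = 186 draws guarantee 8 quince candies.

186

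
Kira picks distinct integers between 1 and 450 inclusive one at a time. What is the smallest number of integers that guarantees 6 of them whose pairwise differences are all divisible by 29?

146

Integers whose pairwise differences are multiples of 29 are exactly those sharing a remainder mod 29. The 29 residue classes mod 29 are the pigeonholes.
With 145 integers one could put 5 in each residue class and have no class reach 6.
The 146th integer pushes some class to 6, so 29·5 + 1 = 146.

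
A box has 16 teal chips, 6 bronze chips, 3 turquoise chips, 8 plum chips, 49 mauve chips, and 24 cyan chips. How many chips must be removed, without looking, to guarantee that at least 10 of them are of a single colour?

Put each drawn chip into a box by colour. The largest draw with every box below 10 takes min(count, 9) from each colour; colours with fewer than 9 contribute all they have.
Σ min(cᵢ, 9) = 9 + 6 + 3 + 8 + 9 + 9 = 44.
Draw number 44 + 1 = 45 must push one box to 10.

45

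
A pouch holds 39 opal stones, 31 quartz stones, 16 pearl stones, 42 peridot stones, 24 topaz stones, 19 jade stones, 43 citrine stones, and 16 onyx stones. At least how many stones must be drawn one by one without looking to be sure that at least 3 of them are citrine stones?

In the worst case for collecting citrine stones, every non-citrine stone comes out first.
There are 39 + 31 + 16 + 42 + 24 + 19 + 16 = 187 non-citrine stones altogether.
After those, each further stone must be citrine, so 187 + 3 = 190 draws guarantee 3 citrine stones.

190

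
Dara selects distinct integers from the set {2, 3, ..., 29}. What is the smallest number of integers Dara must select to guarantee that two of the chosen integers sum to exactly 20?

21

A set avoiding the sum 20 can contain at most one of each pair {x, 20−x}, plus the 12 elements whose complement lies outside the range or equal to its own complement.
The integers 10, …, 29 (20 of them) are such a set: any two sum to at least 10+11 = 21 > 20.
Any 21st integer completes one of the 8 pairs, so 21 choices force a sum of 20.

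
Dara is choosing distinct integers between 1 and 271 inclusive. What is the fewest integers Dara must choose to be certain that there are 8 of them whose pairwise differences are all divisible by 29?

Integers whose pairwise differences are multiples of 29 are exactly those sharing a remainder mod 29. The 29 residue classes mod 29 are the pigeonholes.
With 203 integers one could put 7 in each residue class and have no class reach 8.
The 204th integer pushes some class to 8, so 29·7 + 1 = 204.

204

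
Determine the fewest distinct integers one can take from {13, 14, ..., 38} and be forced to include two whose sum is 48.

16

A set avoiding the sum 48 can contain at most one of each pair {x, 48−x}, plus the 4 elements whose complement lies outside the range or equal to its own complement.
The integers 24, …, 38 (15 of them) are such a set: any two sum to at least 24+25 = 49 > 48.
By the pigeonhole principle, any 16th integer completes one of the 11 pairs, so 16 choices force a sum of 48.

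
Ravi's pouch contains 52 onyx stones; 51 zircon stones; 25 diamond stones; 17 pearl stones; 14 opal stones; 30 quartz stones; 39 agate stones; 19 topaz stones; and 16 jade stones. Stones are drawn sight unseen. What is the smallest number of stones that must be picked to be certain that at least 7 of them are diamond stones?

245

In the worst case for collecting diamond stones, every non-diamond stone comes out first.
There are 52 + 51 + 17 + 14 + 30 + 39 + 19 + 16 = 238 non-diamond stones altogether.
After those, each further stone must be diamond, so 238 + 7 = 245 draws guarantee 7 diamond stones.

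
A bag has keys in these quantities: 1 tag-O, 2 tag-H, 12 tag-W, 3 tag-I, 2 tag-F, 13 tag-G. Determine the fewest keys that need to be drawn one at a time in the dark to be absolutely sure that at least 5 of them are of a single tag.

The 6 tags are the holes; the keys drawn are the pigeons.
To avoid 5 of any one tag, the worst case takes at most 4 of each tag, or every key of a tag that has fewer than 4.
That gives 1 + 2 + 4 + 3 + 2 + 4 = 16 keys with no tag reaching 5.
The next key forces some tag to 5, so 16 + 1 = 17.

17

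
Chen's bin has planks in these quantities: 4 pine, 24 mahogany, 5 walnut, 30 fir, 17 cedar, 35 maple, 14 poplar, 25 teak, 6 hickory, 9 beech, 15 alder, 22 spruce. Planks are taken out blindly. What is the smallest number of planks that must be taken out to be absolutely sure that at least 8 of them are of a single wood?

An adversary could hand out at most 7 planks per wood (pine, walnut, hickory run out sooner): 4 + 7 + 5 + 7 + 7 + 7 + 7 + 7 + 6 + 7 + 7 + 7 = 78 planks and still no wood has 8.
Pigeonhole: one more plank lands in a wood already at 7, so 79 draws are enough and 78 are not.

79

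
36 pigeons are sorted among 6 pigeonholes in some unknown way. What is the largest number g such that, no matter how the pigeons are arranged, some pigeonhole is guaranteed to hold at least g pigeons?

By the pigeonhole principle, the 6 pigeonholes are the holes and the 36 pigeons are the pigeons.
If every pigeonhole held at most 5 pigeons, the total would be at most 6 × 5 = 30, which is less than 36.
So some pigeonhole holds at least ⌈36/6⌉ = 6 pigeons.

6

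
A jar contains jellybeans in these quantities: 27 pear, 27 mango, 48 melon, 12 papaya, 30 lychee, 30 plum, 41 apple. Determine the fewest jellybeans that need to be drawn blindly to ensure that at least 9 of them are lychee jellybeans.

194

In the worst case for collecting lychee jellybeans, every non-lychee jellybean comes out first.
There are 27 + 27 + 48 + 12 + 30 + 41 = 185 non-lychee jellybeans altogether.
After those, each further jellybean must be lychee, so 185 + 9 = 194 draws guarantee 9 lychee jellybeans.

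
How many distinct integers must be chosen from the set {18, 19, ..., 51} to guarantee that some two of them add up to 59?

23

A set avoiding the sum 59 can contain at most one of each pair {x, 59−x}, plus the 10 elements whose complement lies outside the range.
The integers 30, …, 51 (22 of them) are such a set: any two sum to at least 30+31 = 61 > 59.
Pigeonhole: any 23rd integer completes one of the 12 pairs, so 23 choices force a sum of 59.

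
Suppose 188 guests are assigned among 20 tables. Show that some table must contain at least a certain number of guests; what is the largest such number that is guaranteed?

10

By the pigeonhole principle, the 20 tables are the holes and the 188 guests are the pigeons.
If every table held at most 9 guests, the total would be at most 20 × 9 = 180, which is less than 188.
So some table holds at least ⌈188/20⌉ = 10 guests.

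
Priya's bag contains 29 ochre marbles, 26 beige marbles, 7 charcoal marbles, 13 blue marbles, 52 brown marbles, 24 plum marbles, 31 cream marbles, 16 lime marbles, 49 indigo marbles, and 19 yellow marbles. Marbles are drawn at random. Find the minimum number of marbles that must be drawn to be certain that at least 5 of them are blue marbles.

In the worst case for collecting blue marbles, every non-blue marble comes out first.
There are 29 + 26 + 7 + 52 + 24 + 31 + 16 + 49 + 19 = 253 non-blue marbles altogether.
After those, each further marble must be blue, so 253 + 5 = 258 draws guarantee 5 blue marbles.

258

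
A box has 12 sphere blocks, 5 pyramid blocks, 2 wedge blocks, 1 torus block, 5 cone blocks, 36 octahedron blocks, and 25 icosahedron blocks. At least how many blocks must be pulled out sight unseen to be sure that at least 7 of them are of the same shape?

An adversary could hand out at most 6 blocks per shape (4 shapes run out sooner): 6 + 5 + 2 + 1 + 5 + 6 + 6 = 31 blocks and still no shape has 7.
One more block lands in a shape already at 6, so 32 draws are enough and 31 are not.

32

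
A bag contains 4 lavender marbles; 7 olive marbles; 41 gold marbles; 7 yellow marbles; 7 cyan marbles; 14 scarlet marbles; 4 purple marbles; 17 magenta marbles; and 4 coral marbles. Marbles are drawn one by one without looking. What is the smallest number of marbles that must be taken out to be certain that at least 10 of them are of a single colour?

By pigeonhole, put each drawn marble into a box by colour. The largest draw with every box below 10 takes min(count, 9) from each colour; colours with fewer than 9 contribute all they have.
Σ min(cᵢ, 9) = 4 + 7 + 9 + 7 + 7 + 9 + 4 + 9 + 4 = 60.
Draw number 60 + 1 = 61 must push one box to 10.

61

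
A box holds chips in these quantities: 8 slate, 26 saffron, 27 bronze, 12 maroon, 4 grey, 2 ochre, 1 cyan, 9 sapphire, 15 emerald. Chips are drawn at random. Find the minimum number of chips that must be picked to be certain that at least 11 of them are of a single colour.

Put each drawn chip into a box by colour. The largest draw with every box below 11 takes min(count, 10) from each colour; colours with fewer than 10 contribute all they have.
Σ min(cᵢ, 10) = 8 + 10 + 10 + 10 + 4 + 2 + 1 + 9 + 10 = 64.
Draw number 64 + 1 = 65 must push one box to 11.

65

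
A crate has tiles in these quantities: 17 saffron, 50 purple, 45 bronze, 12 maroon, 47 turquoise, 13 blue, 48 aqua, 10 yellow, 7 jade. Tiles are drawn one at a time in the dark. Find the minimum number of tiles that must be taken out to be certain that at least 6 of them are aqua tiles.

207

In the worst case for collecting aqua tiles, every non-aqua tile comes out first.
There are 17 + 50 + 45 + 12 + 47 + 13 + 10 + 7 = 201 non-aqua tiles altogether.
After those, each further tile must be aqua, so 201 + 6 = 207 draws guarantee 6 aqua tiles.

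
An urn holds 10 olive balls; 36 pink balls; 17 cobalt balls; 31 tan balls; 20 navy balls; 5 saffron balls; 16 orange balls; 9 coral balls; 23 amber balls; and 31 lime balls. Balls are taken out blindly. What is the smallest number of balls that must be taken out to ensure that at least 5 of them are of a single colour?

Put each drawn ball into a box by colour. The largest draw with every box below 5 takes min(count, 4) from each colour.
Σ min(cᵢ, 4) = 4 + 4 + 4 + 4 + 4 + 4 + 4 + 4 + 4 + 4 = 40.
Draw number 40 + 1 = 41 must push one box to 5.

41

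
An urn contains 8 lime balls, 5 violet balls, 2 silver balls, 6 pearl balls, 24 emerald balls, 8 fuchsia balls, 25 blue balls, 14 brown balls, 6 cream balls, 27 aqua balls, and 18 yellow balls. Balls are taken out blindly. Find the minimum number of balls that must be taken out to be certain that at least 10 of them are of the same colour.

81

An adversary could hand out at most 9 balls per colour (6 colours run out sooner): 8 + 5 + 2 + 6 + 9 + 8 + 9 + 9 + 6 + 9 + 9 = 80 balls and still no colour has 10.
Pigeonhole: one more ball lands in a colour already at 9, so 81 draws are enough and 80 are not.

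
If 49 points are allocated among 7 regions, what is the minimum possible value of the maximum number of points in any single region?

The 7 regions are the holes and the 49 points are the pigeons.
If every region held at most 6 points, the total would be at most 7 × 6 = 42, which is less than 49.
So some region holds at least ⌈49/7⌉ = 7 points.

7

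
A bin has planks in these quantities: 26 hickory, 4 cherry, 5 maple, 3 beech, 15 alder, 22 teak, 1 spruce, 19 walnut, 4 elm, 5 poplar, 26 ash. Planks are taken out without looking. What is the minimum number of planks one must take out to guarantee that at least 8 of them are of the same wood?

Pigeonhole: put each drawn plank into a box by wood. The largest draw with every box below 8 takes min(count, 7) from each wood; woods with fewer than 7 contribute all they have.
Σ min(cᵢ, 7) = 7 + 4 + 5 + 3 + 7 + 7 + 1 + 7 + 4 + 5 + 7 = 57.
Draw number 57 + 1 = 58 must push one box to 8.

58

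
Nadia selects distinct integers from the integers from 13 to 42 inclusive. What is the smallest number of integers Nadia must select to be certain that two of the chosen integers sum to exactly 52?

Group the elements by complementary pair {x, 52−x}: {13,39}, {14,38}, {15,37}, …, giving 13 two-element pairs, the single value 26 (it cannot pair with itself since the integers are distinct), and 3 integers whose partner 52−x falls outside [13,42].
Treating each of those 17 groups as a pigeonhole, one can pick one integer per group — 17 integers — with no two summing to 52.
The 18th integer lands in an occupied pair, forcing a sum of 52.

18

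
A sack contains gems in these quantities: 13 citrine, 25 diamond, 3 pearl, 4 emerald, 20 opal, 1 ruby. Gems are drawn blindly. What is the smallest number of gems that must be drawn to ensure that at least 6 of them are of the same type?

An adversary could hand out at most 5 gems per type (pearl, emerald, ruby run out sooner): 5 + 5 + 3 + 4 + 5 + 1 = 23 gems and still no type has 6.
Pigeonhole: one more gem lands in a type already at 5, so 24 draws are enough and 23 are not.

24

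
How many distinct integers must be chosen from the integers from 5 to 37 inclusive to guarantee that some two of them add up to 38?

Group the elements by complementary pair {x, 38−x}: {5,33}, {6,32}, {7,31}, …, giving 14 two-element pairs, the single value 19 (it cannot pair with itself since the integers are distinct), and 4 integers whose partner 38−x falls outside [5,37].
By the pigeonhole principle, treating each of those 19 groups as a pigeonhole, one can pick one integer per group — 19 integers — with no two summing to 38.
The 20th integer lands in an occupied pair, forcing a sum of 38.

20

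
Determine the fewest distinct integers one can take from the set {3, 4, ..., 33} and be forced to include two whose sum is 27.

Group the elements by complementary pair {x, 27−x}: {3,24}, {4,23}, {5,22}, …, giving 11 two-element pairs and 9 integers whose partner 27−x falls outside [3,33].
By the pigeonhole principle, treating each of those 20 groups as a pigeonhole, one can pick one integer per group — 20 integers — with no two summing to 27.
The 21st integer lands in an occupied pair, forcing a sum of 27.

21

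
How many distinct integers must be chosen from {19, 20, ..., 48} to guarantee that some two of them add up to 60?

Two chosen integers sum to 60 exactly when both halves of some pair {x, 60−x} with 19 ≤ x ≤ 60−x ≤ 41 are chosen — 11 such pairs.
The remaining 8 elements (those with no distinct partner in range) can never complete a 60-sum, so the worst case takes all of them and one from each pair: 8 + 11 = 19.
By the pigeonhole principle, the 20th integer has to be the second member of some pair, so 19 + 1 = 20.

20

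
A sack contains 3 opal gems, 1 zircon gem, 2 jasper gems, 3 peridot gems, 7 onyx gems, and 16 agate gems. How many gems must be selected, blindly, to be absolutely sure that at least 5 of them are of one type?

Put each drawn gem into a box by type. The largest draw with every box below 5 takes min(count, 4) from each type; types with fewer than 4 contribute all they have.
Σ min(cᵢ, 4) = 3 + 1 + 2 + 3 + 4 + 4 = 17.
Draw number 17 + 1 = 18 must push one box to 5.

18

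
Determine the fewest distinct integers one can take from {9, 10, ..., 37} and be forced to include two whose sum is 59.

22

Two chosen integers sum to 59 exactly when both halves of some pair {x, 59−x} with 22 ≤ x ≤ 59−x ≤ 37 are chosen — 8 such pairs.
The remaining 13 elements (those with no distinct partner in range) can never complete a 59-sum, so the worst case takes all of them and one from each pair: 13 + 8 = 21.
The 22nd integer has to be the second member of some pair, so 21 + 1 = 22.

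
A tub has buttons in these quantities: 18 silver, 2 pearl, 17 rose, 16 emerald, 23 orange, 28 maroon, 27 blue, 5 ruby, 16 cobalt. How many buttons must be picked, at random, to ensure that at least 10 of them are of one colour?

An adversary could hand out at most 9 buttons per colour (pearl, ruby run out sooner): 9 + 2 + 9 + 9 + 9 + 9 + 9 + 5 + 9 = 70 buttons and still no colour has 10.
One more button lands in a colour already at 9, so 71 draws are enough and 70 are not.

71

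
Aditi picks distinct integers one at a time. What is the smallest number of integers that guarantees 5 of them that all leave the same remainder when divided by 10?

The 10 residue classes mod 10 are the pigeonholes.
With 40 integers one could put 4 in each residue class and have no class reach 5.
The 41st integer pushes some class to 5, so 10·4 + 1 = 41.

41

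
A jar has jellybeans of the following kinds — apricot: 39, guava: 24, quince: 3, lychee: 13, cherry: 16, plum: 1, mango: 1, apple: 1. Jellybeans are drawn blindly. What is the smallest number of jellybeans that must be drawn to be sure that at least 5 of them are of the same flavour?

Put each drawn jellybean into a box by flavour. The largest draw with every box below 5 takes min(count, 4) from each flavour; flavours with fewer than 4 contribute all they have.
Σ min(cᵢ, 4) = 4 + 4 + 3 + 4 + 4 + 1 + 1 + 1 = 22.
Draw number 22 + 1 = 23 must push one box to 5.

23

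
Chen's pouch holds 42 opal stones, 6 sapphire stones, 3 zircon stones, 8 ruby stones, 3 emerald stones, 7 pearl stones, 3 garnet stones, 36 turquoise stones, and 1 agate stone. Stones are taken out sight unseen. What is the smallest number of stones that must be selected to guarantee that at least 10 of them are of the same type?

50

Put each drawn stone into a box by type. The largest draw with every box below 10 takes min(count, 9) from each type; types with fewer than 9 contribute all they have.
Σ min(cᵢ, 9) = 9 + 6 + 3 + 8 + 3 + 7 + 3 + 9 + 1 = 49.
Draw number 49 + 1 = 50 must push one box to 10.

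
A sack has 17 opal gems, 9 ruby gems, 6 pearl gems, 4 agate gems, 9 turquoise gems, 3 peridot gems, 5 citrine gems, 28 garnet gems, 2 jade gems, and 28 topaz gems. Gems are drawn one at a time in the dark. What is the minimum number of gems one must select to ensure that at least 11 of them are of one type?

Put each drawn gem into a box by type. The largest draw with every box below 11 takes min(count, 10) from each type; types with fewer than 10 contribute all they have.
Σ min(cᵢ, 10) = 10 + 9 + 6 + 4 + 9 + 3 + 5 + 10 + 2 + 10 = 68.
Draw number 68 + 1 = 69 must push one box to 11.

69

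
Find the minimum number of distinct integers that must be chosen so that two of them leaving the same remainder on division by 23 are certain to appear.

The 23 residue classes mod 23 are the pigeonholes.
With 23 integers one could put 1 in each residue class and have no class reach 2.
The 24th integer pushes some class to 2, so 23·1 + 1 = 24.

24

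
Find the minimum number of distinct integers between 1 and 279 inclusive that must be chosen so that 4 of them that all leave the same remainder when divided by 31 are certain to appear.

94

By the pigeonhole principle, the 31 residue classes mod 31 are the pigeonholes.
With 93 integers one could put 3 in each residue class and have no class reach 4.
The 94th integer pushes some class to 4, so 31·3 + 1 = 94.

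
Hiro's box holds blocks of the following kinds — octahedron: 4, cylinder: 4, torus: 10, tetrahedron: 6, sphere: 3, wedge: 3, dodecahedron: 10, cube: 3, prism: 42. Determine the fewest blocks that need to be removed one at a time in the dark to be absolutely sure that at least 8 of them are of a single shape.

45

The 9 shapes are the holes; the blocks drawn are the pigeons.
To avoid 8 of any one shape, the worst case takes at most 7 of each shape, or every block of a shape that has fewer than 7.
That gives 4 + 4 + 7 + 6 + 3 + 3 + 7 + 3 + 7 = 44 blocks with no shape reaching 8.
The next block forces some shape to 8, so 44 + 1 = 45.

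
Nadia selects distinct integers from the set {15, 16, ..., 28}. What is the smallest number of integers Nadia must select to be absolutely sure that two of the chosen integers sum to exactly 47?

10

Group the elements by complementary pair {x, 47−x}: {19,28}, {20,27}, {21,26}, …, giving 5 two-element pairs and 4 integers whose partner 47−x falls outside [15,28].
Treating each of those 9 groups as a pigeonhole, one can pick one integer per group — 9 integers — with no two summing to 47.
The 10th integer lands in an occupied pair, forcing a sum of 47.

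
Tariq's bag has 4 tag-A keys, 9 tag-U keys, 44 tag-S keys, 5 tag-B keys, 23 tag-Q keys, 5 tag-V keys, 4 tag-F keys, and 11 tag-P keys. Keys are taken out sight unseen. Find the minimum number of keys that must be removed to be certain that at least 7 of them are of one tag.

43

Pigeonhole: the 8 tags are the holes; the keys drawn are the pigeons.
To avoid 7 of any one tag, the worst case takes at most 6 of each tag, or every key of a tag that has fewer than 6.
That gives 4 + 6 + 6 + 5 + 6 + 5 + 4 + 6 = 42 keys with no tag reaching 7.
The next key forces some tag to 7, so 42 + 1 = 43.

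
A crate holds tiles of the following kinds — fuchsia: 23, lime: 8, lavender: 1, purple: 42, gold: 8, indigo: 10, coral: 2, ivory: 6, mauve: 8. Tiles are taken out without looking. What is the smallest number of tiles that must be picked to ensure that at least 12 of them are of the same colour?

66

Put each drawn tile into a box by colour. The largest draw with every box below 12 takes min(count, 11) from each colour; colours with fewer than 11 contribute all they have.
Σ min(cᵢ, 11) = 11 + 8 + 1 + 11 + 8 + 10 + 2 + 6 + 8 = 65.
Draw number 65 + 1 = 66 must push one box to 12.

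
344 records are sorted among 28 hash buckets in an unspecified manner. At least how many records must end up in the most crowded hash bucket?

Pigeonhole: the 28 hash buckets are the holes and the 344 records are the pigeons.
If every hash bucket held at most 12 records, the total would be at most 28 × 12 = 336, which is less than 344.
So some hash bucket holds at least ⌈344/28⌉ = 13 records.

13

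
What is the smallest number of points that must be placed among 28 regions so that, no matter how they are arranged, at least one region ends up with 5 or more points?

113

With 112 points one could put exactly 4 in each of the 28 regions, and no region would reach 5.
Pigeonhole: one more point must land in a region that already has 4, giving it 5.
So 28 × 4 + 1 = 113 points are required.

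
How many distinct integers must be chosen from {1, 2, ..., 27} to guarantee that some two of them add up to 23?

A set avoiding the sum 23 can contain at most one of each pair {x, 23−x}, plus the 5 elements whose complement lies outside the range.
The integers 12, …, 27 (16 of them) are such a set: any two sum to at least 12+13 = 25 > 23.
Any 17th integer completes one of the 11 pairs, so 17 choices force a sum of 23.

17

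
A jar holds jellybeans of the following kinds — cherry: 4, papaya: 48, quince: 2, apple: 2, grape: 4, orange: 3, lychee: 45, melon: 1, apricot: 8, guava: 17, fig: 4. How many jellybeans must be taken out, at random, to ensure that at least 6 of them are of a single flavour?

41

An adversary could hand out at most 5 jellybeans per flavour (7 flavours run out sooner): 4 + 5 + 2 + 2 + 4 + 3 + 5 + 1 + 5 + 5 + 4 = 40 jellybeans and still no flavour has 6.
One more jellybean lands in a flavour already at 5, so 41 draws are enough and 40 are not.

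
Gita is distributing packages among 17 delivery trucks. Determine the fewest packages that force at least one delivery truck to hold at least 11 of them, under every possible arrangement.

171

With 170 packages one could put exactly 10 in each of the 17 delivery trucks, and no delivery truck would reach 11.
One more package must land in a delivery truck that already has 10, giving it 11.
So 17 × 10 + 1 = 171 packages are required.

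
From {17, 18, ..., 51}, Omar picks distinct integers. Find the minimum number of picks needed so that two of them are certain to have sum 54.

A set avoiding the sum 54 can contain at most one of each pair {x, 54−x}, plus the 15 elements whose complement lies outside the range or equal to its own complement.
The integers 27, …, 51 (25 of them) are such a set: any two sum to at least 27+28 = 55 > 54.
Any 26th integer completes one of the 10 pairs, so 26 choices force a sum of 54.

26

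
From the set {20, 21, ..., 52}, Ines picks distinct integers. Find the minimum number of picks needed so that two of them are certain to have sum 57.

25

A set avoiding the sum 57 can contain at most one of each pair {x, 57−x}, plus the 15 elements whose complement lies outside the range.
The integers 29, …, 52 (24 of them) are such a set: any two sum to at least 29+30 = 59 > 57.
Any 25th integer completes one of the 9 pairs, so 25 choices force a sum of 57.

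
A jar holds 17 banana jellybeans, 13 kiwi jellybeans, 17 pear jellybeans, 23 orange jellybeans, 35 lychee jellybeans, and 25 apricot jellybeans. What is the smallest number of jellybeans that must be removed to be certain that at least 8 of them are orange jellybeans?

In the worst case for collecting orange jellybeans, every non-orange jellybean comes out first.
There are 17 + 13 + 17 + 35 + 25 = 107 non-orange jellybeans altogether.
After those, each further jellybean must be orange, so 107 + 8 = 115 draws guarantee 8 orange jellybeans.

115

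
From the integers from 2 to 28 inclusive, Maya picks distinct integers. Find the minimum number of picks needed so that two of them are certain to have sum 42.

Group the elements by complementary pair {x, 42−x}: {14,28}, {15,27}, {16,26}, …, giving 7 two-element pairs, the single value 21 (it cannot pair with itself since the integers are distinct), and 12 integers whose partner 42−x falls outside [2,28].
Pigeonhole: treating each of those 20 groups as a pigeonhole, one can pick one integer per group — 20 integers — with no two summing to 42.
The 21st integer lands in an occupied pair, forcing a sum of 42.

21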